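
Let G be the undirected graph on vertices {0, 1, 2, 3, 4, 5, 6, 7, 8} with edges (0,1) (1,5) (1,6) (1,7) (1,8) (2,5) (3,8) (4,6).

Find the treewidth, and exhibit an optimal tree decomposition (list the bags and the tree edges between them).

Treewidth 1.
Bags: B1 = {1, 7}  B2 = {1, 8}  B3 = {1, 5}  B4 = {0, 1}  B5 = {2, 5}  B6 = {1, 6}  B7 = {3, 8}  B8 = {4, 6}
Tree: B1–B2, B1–B3, B1–B4, B3–B5, B1–B6, B2–B7, B6–B8

Every bag has size at most 2, so the width is 2 − 1 = 1 and tw(G) ≤ 1. Any graph with an edge has treewidth ≥ 1, and G has the edge 7–1. Therefore the treewidth is 1.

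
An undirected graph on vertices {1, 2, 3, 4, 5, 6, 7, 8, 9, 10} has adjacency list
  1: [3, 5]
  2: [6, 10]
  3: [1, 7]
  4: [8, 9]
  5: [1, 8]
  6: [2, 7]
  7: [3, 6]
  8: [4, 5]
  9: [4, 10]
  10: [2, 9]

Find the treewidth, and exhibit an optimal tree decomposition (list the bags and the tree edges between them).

Every bag has size at most 3, so the width is 3 − 1 = 2 and tw(G) ≤ 2. The edges 3–1–5–8–4–9–10–2–6–7–3 form a cycle, so G is not a tree and its treewidth is at least 2. Therefore the treewidth is 2.

Treewidth 2.
Bags: B1 = {1, 3, 5}  B2 = {3, 5, 8}  B3 = {3, 4, 8}  B4 = {3, 4, 9}  B5 = {3, 9, 10}  B6 = {2, 3, 10}  B7 = {2, 3, 6}  B8 = {3, 6, 7}
Tree: B1–B2, B2–B3, B3–B4, B4–B5, B5–B6, B6–B7, B7–B8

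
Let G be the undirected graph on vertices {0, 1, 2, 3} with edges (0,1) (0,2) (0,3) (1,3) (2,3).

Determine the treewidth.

2

A width-2 tree decomposition is:
Bags: B1 = {0, 1, 3}  B2 = {0, 2, 3}
Tree: B1–B2
Every bag has size at most 3, so the width is 3 − 1 = 2 and tw(G) ≤ 2. Conversely, {0, 1, 3} is a clique of size 3, and the vertices of any clique must share a bag in every tree decomposition; so some bag has ≥ 3 vertices and tw(G) ≥ 2. Combining the bounds, tw(G) = 2.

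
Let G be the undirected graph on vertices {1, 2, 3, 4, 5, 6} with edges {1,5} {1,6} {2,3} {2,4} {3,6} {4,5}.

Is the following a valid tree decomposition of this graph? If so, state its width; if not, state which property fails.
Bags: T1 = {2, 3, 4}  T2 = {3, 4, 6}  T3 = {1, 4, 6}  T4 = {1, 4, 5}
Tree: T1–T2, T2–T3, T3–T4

Yes; width 2.

Every vertex of G appears in some bag (union = {1, 2, 3, 4, 5, 6}); every edge is covered by a bag; and for each vertex v the set of bags containing v is connected in the bag tree. The decomposition is therefore valid. The largest bag has 3 vertices, so the width is 2.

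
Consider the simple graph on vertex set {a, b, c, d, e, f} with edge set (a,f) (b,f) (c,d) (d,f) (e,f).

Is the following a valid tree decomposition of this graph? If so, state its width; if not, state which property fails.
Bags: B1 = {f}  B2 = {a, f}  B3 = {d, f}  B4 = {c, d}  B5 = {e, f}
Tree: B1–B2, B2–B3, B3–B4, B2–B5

A tree decomposition must satisfy three properties: every vertex lies in some bag; for every edge, both endpoints lie together in some bag; and for every vertex, the bags containing it form a connected subtree. Here vertex b appears in no bag, so the decomposition is invalid.

No — vertex b appears in no bag.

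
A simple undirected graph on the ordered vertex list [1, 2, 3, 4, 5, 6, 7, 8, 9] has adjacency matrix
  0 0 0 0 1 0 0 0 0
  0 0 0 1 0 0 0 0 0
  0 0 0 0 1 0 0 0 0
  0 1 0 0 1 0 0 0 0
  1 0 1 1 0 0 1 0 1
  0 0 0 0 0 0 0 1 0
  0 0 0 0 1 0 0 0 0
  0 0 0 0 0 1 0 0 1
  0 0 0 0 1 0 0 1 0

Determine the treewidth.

1

A width-1 tree decomposition is:
Bags: B1 = {3, 5}  B2 = {5, 9}  B3 = {8, 9}  B4 = {1, 5}  B5 = {4, 5}  B6 = {5, 7}  B7 = {2, 4}  B8 = {6, 8}
Tree: B1–B2, B2–B3, B2–B4, B4–B5, B1–B6, B5–B7, B3–B8
Each bag holds 2 vertices, so the decomposition has width 1, which upper-bounds the treewidth. G has an edge, so its treewidth is at least 1. The upper and lower bounds meet at 1, so that is the treewidth.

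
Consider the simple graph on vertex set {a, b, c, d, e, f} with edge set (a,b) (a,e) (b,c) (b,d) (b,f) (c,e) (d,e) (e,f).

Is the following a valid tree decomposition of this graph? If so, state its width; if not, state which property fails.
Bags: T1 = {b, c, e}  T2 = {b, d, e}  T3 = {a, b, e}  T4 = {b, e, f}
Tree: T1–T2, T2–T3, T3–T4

Yes; width 2.

Vertex coverage: the bags together contain {a, b, c, d, e, f}, the full vertex set. Edge coverage: each edge of G has both endpoints in at least one bag. Running intersection: for every vertex, the bags containing it form a connected subtree. All three properties hold, so this is a valid tree decomposition of width max|bag| − 1 = 2, and hence tw(G) ≤ 2.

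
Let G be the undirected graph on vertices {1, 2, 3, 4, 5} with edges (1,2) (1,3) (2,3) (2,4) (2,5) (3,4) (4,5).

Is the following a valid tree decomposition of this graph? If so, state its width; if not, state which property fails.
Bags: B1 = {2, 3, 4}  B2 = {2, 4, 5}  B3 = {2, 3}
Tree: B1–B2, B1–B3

No — vertex 1 appears in no bag.

A tree decomposition must satisfy three properties: every vertex lies in some bag; for every edge, both endpoints lie together in some bag; and for every vertex, the bags containing it form a connected subtree. Here vertex 1 appears in no bag, so the decomposition is invalid.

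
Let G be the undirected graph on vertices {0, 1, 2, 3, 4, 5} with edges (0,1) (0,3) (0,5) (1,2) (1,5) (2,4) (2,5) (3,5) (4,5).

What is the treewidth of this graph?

A width-2 tree decomposition is:
Bags: B1 = {0, 1, 5}  B2 = {0, 3, 5}  B3 = {1, 2, 5}  B4 = {2, 4, 5}
Tree: B1–B2, B1–B3, B3–B4
Each bag holds 3 vertices, so the decomposition has width 2, which upper-bounds the treewidth. On the other hand G contains the 3-clique {0, 1, 5}. A clique must lie in a single bag of any decomposition, so no decomposition can have width below 2. Combining the bounds, tw(G) = 2.

2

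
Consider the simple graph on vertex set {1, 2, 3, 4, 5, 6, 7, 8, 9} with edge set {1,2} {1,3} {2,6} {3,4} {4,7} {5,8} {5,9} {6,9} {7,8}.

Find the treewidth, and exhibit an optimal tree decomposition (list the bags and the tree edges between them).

Each bag holds 3 vertices, so the decomposition has width 2, which upper-bounds the treewidth. The edges 4–7–8–5–9–6–2–1–3–4 form a cycle, so G is not a tree and its treewidth is at least 2. Combining the bounds, tw(G) = 2.

Treewidth 2.
Bags: B1 = {4, 7, 8}  B2 = {4, 5, 8}  B3 = {4, 5, 9}  B4 = {4, 6, 9}  B5 = {2, 4, 6}  B6 = {1, 2, 4}  B7 = {1, 3, 4}
Tree: B1–B2, B2–B3, B3–B4, B4–B5, B5–B6, B6–B7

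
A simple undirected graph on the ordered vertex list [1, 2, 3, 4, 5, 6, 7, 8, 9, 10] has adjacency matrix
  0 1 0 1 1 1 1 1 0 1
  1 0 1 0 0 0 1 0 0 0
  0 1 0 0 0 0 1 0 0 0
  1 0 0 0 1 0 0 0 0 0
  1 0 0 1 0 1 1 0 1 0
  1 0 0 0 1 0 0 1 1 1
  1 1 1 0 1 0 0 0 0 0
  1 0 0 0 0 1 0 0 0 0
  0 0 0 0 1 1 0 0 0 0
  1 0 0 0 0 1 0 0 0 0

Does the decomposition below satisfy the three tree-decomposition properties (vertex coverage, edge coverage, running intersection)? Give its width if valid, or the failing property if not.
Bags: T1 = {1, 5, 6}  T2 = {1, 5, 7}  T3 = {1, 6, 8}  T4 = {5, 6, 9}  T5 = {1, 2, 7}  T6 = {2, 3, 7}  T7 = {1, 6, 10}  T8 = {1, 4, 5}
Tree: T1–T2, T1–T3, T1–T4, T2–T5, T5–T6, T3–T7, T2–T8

Yes; width 2.

Every vertex of G appears in some bag (union = {1, 2, 3, 4, 5, 6, 7, 8, 9, 10}); every edge is covered by a bag; and for each vertex v the set of bags containing v is connected in the bag tree. The decomposition is therefore valid. The largest bag has 3 vertices, so the width is 2.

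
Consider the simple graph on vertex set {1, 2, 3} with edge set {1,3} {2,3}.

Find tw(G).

A width-1 tree decomposition is:
Bags: B1 = {2, 3}  B2 = {1, 3}
Tree: B1–B2
Every bag has size at most 2, so the width is 2 − 1 = 1 and tw(G) ≤ 1. Since G has at least one edge (e.g. 3–2), it is not an edgeless graph, so tw(G) ≥ 1. Combining the bounds, tw(G) = 1.

1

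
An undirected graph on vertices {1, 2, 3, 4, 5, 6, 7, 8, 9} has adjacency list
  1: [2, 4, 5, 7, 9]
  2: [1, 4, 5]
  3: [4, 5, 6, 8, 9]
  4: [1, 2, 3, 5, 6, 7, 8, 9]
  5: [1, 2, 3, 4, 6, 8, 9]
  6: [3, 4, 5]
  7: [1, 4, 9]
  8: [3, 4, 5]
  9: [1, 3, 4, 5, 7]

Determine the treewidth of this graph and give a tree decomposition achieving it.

Each bag holds 4 vertices, so the decomposition has width 3, which upper-bounds the treewidth. For the lower bound, the 4 vertices {1, 4, 5, 9} are pairwise adjacent, and any tree decomposition puts a clique entirely inside one bag — forcing width ≥ 3. Combining the bounds, tw(G) = 3.

Treewidth 3.
One optimal decomposition is:
Bags: B1 = {3, 4, 5, 9}  B2 = {1, 4, 5, 9}  B3 = {1, 2, 4, 5}  B4 = {3, 4, 5, 6}  B5 = {1, 4, 7, 9}  B6 = {3, 4, 5, 8}
Tree: B1–B2, B2–B3, B1–B4, B2–B5, B1–B6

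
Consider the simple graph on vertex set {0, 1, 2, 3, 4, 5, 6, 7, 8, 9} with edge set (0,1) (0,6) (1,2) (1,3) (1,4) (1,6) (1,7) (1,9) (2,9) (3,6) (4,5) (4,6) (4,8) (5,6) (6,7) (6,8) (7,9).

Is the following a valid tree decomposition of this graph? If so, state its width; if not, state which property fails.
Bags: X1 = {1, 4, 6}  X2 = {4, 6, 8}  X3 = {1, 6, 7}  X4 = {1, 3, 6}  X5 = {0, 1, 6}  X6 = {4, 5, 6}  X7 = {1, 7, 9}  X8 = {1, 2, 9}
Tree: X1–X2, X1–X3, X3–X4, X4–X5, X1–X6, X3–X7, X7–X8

Every vertex of G appears in some bag (union = {0, 1, 2, 3, 4, 5, 6, 7, 8, 9}); every edge is covered by a bag; and for each vertex v the set of bags containing v is connected in the bag tree. The decomposition is therefore valid. The largest bag has 3 vertices, so the width is 2.

Yes; width 2.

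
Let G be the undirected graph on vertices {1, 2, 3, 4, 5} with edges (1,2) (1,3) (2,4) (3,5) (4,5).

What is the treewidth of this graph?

A width-2 tree decomposition is:
Bags: B1 = {1, 3, 5}  B2 = {1, 4, 5}  B3 = {1, 2, 4}
Tree: B1–B2, B2–B3
Every bag has size at most 3, so the width is 3 − 1 = 2 and tw(G) ≤ 2. The edges 1–3–5–4–2–1 form a cycle, so G is not a tree and its treewidth is at least 2. Combining the bounds, tw(G) = 2.

2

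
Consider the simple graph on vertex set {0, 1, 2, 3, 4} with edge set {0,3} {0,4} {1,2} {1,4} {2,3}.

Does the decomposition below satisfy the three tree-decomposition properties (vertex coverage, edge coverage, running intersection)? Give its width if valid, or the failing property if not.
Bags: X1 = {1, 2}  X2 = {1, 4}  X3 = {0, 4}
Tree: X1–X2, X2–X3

No — vertex 3 appears in no bag.

A tree decomposition must satisfy three properties: every vertex lies in some bag; for every edge, both endpoints lie together in some bag; and for every vertex, the bags containing it form a connected subtree. Here vertex 3 appears in no bag, so the decomposition is invalid.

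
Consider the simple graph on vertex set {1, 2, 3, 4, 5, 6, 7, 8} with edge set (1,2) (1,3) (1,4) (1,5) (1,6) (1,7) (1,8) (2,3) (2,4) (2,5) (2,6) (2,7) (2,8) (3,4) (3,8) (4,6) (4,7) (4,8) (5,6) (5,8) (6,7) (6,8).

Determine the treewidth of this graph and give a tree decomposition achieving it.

Treewidth 4.
One optimal decomposition is:
Bags: B1 = {1, 2, 4, 6, 8}  B2 = {1, 2, 5, 6, 8}  B3 = {1, 2, 4, 6, 7}  B4 = {1, 2, 3, 4, 8}
Tree: B1–B2, B1–B3, B1–B4

The largest bag has 5 vertices, giving width 4; this decomposition certifies tw(G) ≤ 4. For the lower bound, the 5 vertices {1, 2, 3, 4, 8} are pairwise adjacent, and any tree decomposition puts a clique entirely inside one bag — forcing width ≥ 4. Therefore the treewidth is 4.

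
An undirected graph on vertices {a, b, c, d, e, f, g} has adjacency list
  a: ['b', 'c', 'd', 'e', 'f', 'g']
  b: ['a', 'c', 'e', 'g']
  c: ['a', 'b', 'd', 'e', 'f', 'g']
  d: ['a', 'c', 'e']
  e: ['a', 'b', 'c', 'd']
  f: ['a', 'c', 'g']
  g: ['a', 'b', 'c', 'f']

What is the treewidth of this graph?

3

A width-3 tree decomposition is:
Bags: B1 = {a, b, c, g}  B2 = {a, c, f, g}  B3 = {a, b, c, e}  B4 = {a, c, d, e}
Tree: B1–B2, B1–B3, B3–B4
Each bag holds 4 vertices, so the decomposition has width 3, which upper-bounds the treewidth. On the other hand G contains the 4-clique {a, c, d, e}. A clique must lie in a single bag of any decomposition, so no decomposition can have width below 3. The upper and lower bounds meet at 3, so that is the treewidth.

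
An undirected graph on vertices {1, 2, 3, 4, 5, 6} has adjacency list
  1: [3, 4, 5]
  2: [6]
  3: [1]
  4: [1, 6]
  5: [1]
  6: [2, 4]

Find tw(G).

1

A width-1 tree decomposition is:
Bags: B1 = {1, 4}  B2 = {4, 6}  B3 = {2, 6}  B4 = {1, 5}  B5 = {1, 3}
Tree: B1–B2, B2–B3, B1–B4, B1–B5
The largest bag has 2 vertices, giving width 1; this decomposition certifies tw(G) ≤ 1. G has an edge, so its treewidth is at least 1. Hence tw(G) = 1 exactly.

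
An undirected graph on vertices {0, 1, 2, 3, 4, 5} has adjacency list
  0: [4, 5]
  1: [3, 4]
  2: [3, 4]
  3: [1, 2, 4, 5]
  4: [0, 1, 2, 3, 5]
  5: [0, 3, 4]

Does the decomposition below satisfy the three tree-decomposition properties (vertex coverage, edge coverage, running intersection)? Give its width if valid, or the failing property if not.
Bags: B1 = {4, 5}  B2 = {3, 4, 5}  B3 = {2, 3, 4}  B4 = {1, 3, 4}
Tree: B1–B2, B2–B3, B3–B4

No — vertex 0 appears in no bag.

A tree decomposition must satisfy three properties: every vertex lies in some bag; for every edge, both endpoints lie together in some bag; and for every vertex, the bags containing it form a connected subtree. Here vertex 0 appears in no bag, so the decomposition is invalid.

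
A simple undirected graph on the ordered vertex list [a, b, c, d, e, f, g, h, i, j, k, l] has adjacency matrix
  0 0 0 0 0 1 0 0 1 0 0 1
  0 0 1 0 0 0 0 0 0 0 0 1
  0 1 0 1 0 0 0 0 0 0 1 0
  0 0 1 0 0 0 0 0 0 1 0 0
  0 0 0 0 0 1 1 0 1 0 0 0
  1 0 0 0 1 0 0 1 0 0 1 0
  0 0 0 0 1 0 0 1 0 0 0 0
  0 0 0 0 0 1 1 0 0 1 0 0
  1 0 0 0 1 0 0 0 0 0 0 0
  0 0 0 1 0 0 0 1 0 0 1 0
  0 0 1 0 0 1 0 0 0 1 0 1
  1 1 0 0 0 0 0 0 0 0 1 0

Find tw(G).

3

A width-3 tree decomposition is:
Bags: B1 = {b, c, d, j}  B2 = {b, c, j, k}  B3 = {b, j, k, l}  B4 = {h, j, k, l}  B5 = {f, h, k, l}  B6 = {a, f, h, l}  B7 = {a, f, g, h}  B8 = {a, e, f, g}  B9 = {a, e, g, i}
Tree: B1–B2, B2–B3, B3–B4, B4–B5, B5–B6, B6–B7, B7–B8, B8–B9
Each bag holds 4 vertices, so the decomposition has width 3, which upper-bounds the treewidth. For the lower bound: the 4 vertex sets {b,c,d}, {j}, {k}, {a,f,h,l} are disjoint, each induces a connected subgraph, and every pair is joined by at least one edge of G. Contracting each set to a single vertex therefore yields K_{4} as a minor, and since treewidth is minor-monotone, tw(G) ≥ tw(K_{4}) = 3. Therefore the treewidth is 3.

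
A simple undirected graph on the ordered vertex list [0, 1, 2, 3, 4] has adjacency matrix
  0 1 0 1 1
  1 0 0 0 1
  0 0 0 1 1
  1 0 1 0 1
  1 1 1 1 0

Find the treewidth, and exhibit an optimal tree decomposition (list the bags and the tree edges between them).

Treewidth 2.
Bags: B1 = {2, 3, 4}  B2 = {0, 3, 4}  B3 = {0, 1, 4}
Tree: B1–B2, B2–B3

Every bag has size at most 3, so the width is 3 − 1 = 2 and tw(G) ≤ 2. Conversely, {0, 1, 4} is a clique of size 3, and the vertices of any clique must share a bag in every tree decomposition; so some bag has ≥ 3 vertices and tw(G) ≥ 2. Therefore the treewidth is 2.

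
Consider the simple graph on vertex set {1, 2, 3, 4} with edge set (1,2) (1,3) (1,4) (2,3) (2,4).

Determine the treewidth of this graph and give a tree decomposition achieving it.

Each bag holds 3 vertices, so the decomposition has width 2, which upper-bounds the treewidth. Conversely, {1, 2, 3} is a clique of size 3, and the vertices of any clique must share a bag in every tree decomposition; so some bag has ≥ 3 vertices and tw(G) ≥ 2. Combining the bounds, tw(G) = 2.

Treewidth 2.
One such decomposition:
Bags: B1 = {1, 2, 4}  B2 = {1, 2, 3}
Tree: B1–B2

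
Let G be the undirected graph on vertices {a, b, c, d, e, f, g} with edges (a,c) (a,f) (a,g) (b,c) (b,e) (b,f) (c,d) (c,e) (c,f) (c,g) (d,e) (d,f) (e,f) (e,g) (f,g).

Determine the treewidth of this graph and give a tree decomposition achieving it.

Treewidth 3.
Bags: B1 = {c, e, f, g}  B2 = {c, d, e, f}  B3 = {b, c, e, f}  B4 = {a, c, f, g}
Tree: B1–B2, B1–B3, B1–B4

Each bag holds 4 vertices, so the decomposition has width 3, which upper-bounds the treewidth. On the other hand G contains the 4-clique {c, d, e, f}. A clique must lie in a single bag of any decomposition, so no decomposition can have width below 3. Therefore the treewidth is 3.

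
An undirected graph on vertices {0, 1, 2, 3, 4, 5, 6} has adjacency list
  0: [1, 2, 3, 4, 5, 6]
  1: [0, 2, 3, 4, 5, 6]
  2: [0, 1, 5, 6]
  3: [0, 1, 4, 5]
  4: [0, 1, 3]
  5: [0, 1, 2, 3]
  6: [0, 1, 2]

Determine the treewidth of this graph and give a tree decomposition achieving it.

Each bag holds 4 vertices, so the decomposition has width 3, which upper-bounds the treewidth. Conversely, {0, 1, 2, 5} is a clique of size 4, and the vertices of any clique must share a bag in every tree decomposition; so some bag has ≥ 4 vertices and tw(G) ≥ 3. The upper and lower bounds meet at 3, so that is the treewidth.

Treewidth 3.
Bags: B1 = {0, 1, 3, 5}  B2 = {0, 1, 3, 4}  B3 = {0, 1, 2, 5}  B4 = {0, 1, 2, 6}
Tree: B1–B2, B1–B3, B3–B4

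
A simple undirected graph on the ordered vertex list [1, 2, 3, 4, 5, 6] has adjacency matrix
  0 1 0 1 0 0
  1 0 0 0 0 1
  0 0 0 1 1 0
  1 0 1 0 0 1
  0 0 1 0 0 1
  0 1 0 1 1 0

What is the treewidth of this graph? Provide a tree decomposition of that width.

Each bag holds 3 vertices, so the decomposition has width 2, which upper-bounds the treewidth. For the lower bound, G contains the cycle 1–2–6–4–1, so G is not a forest; only forests have treewidth ≤ 1, hence tw(G) ≥ 2. Therefore the treewidth is 2.

Treewidth 2.
Bags: B1 = {1, 2, 4}  B2 = {2, 4, 6}  B3 = {3, 4, 6}  B4 = {3, 5, 6}
Tree: B1–B2, B2–B3, B3–B4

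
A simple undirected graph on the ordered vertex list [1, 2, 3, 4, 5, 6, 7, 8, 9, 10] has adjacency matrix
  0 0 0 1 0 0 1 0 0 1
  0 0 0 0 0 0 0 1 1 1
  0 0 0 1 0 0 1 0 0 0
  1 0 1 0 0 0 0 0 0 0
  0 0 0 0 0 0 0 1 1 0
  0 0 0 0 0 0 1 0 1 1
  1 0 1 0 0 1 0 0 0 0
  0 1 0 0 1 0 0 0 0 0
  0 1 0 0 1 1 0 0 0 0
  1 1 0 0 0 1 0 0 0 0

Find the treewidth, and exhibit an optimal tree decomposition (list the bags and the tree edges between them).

Each bag holds 3 vertices, so the decomposition has width 2, which upper-bounds the treewidth. For the lower bound, G contains the cycle 8–5–9–2–8, so G is not a forest; only forests have treewidth ≤ 1, hence tw(G) ≥ 2. The upper and lower bounds meet at 2, so that is the treewidth.

Treewidth 2.
One such decomposition:
Bags: B1 = {2, 5, 8}  B2 = {2, 5, 9}  B3 = {2, 9, 10}  B4 = {6, 9, 10}  B5 = {1, 6, 10}  B6 = {1, 6, 7}  B7 = {1, 4, 7}  B8 = {3, 4, 7}
Tree: B1–B2, B2–B3, B3–B4, B4–B5, B5–B6, B6–B7, B7–B8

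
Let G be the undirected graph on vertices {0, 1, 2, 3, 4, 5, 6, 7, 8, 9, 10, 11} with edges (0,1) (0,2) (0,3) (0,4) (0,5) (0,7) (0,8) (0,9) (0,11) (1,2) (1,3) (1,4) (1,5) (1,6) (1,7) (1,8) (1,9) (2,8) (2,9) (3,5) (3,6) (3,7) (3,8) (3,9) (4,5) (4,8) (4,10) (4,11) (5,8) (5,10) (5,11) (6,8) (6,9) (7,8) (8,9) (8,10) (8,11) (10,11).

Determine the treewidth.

4

A width-4 tree decomposition is:
Bags: B1 = {0, 1, 4, 5, 8}  B2 = {0, 1, 3, 5, 8}  B3 = {0, 1, 3, 7, 8}  B4 = {0, 1, 3, 8, 9}  B5 = {1, 3, 6, 8, 9}  B6 = {0, 4, 5, 8, 11}  B7 = {0, 1, 2, 8, 9}  B8 = {4, 5, 8, 10, 11}
Tree: B1–B2, B2–B3, B3–B4, B4–B5, B1–B6, B4–B7, B6–B8
Each bag holds 5 vertices, so the decomposition has width 4, which upper-bounds the treewidth. For the lower bound, the 5 vertices {0, 1, 2, 8, 9} are pairwise adjacent, and any tree decomposition puts a clique entirely inside one bag — forcing width ≥ 4. Combining the bounds, tw(G) = 4.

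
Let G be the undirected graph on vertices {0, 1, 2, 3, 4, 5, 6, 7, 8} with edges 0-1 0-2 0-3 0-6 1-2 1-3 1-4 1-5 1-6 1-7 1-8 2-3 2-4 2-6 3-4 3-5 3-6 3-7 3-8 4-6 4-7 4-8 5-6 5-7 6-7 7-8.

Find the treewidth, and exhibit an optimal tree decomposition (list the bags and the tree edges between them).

Treewidth 4.
One such decomposition:
Bags: B1 = {1, 2, 3, 4, 6}  B2 = {1, 3, 4, 6, 7}  B3 = {1, 3, 5, 6, 7}  B4 = {0, 1, 2, 3, 6}  B5 = {1, 3, 4, 7, 8}
Tree: B1–B2, B2–B3, B1–B4, B2–B5

Every bag has size at most 5, so the width is 5 − 1 = 4 and tw(G) ≤ 4. For the lower bound, the 5 vertices {1, 3, 4, 7, 8} are pairwise adjacent, and any tree decomposition puts a clique entirely inside one bag — forcing width ≥ 4. Therefore the treewidth is 4.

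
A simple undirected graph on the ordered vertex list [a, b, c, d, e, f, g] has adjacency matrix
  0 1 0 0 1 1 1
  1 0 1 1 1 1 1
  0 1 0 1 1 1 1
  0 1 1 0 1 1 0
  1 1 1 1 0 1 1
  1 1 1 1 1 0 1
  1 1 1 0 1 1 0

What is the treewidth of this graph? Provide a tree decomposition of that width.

The largest bag has 5 vertices, giving width 4; this decomposition certifies tw(G) ≤ 4. Conversely, {b, c, d, e, f} is a clique of size 5, and the vertices of any clique must share a bag in every tree decomposition; so some bag has ≥ 5 vertices and tw(G) ≥ 4. Combining the bounds, tw(G) = 4.

Treewidth 4.
One such decomposition:
Bags: B1 = {b, c, d, e, f}  B2 = {b, c, e, f, g}  B3 = {a, b, e, f, g}
Tree: B1–B2, B2–B3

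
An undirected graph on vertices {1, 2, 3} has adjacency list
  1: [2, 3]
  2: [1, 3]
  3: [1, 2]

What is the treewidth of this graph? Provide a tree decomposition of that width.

A single bag containing all 3 vertices is trivially a valid decomposition of width 2. On the other hand G contains the 3-clique {1, 2, 3}. A clique must lie in a single bag of any decomposition, so no decomposition can have width below 2. Combining the bounds, tw(G) = 2.

Treewidth 2.
One optimal decomposition is:
Bags: B1 = {1, 2, 3}
Tree: (single bag)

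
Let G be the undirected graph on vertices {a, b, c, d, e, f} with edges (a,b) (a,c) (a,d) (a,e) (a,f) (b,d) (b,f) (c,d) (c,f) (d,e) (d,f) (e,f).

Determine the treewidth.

A width-3 tree decomposition is:
Bags: B1 = {a, d, e, f}  B2 = {a, b, d, f}  B3 = {a, c, d, f}
Tree: B1–B2, B2–B3
The largest bag has 4 vertices, giving width 3; this decomposition certifies tw(G) ≤ 3. For the lower bound, the 4 vertices {a, d, e, f} are pairwise adjacent, and any tree decomposition puts a clique entirely inside one bag — forcing width ≥ 3. The upper and lower bounds meet at 3, so that is the treewidth.

3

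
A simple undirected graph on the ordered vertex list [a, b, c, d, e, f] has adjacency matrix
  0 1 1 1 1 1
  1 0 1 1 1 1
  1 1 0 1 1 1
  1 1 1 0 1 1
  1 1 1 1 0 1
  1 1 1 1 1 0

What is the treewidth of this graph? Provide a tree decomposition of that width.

With just one bag of size 6, the width is 6 − 1 = 5, so tw(G) ≤ 5. For the lower bound, the 6 vertices {a, b, c, d, e, f} are pairwise adjacent, and any tree decomposition puts a clique entirely inside one bag — forcing width ≥ 5. Hence tw(G) = 5 exactly.

Treewidth 5.
One optimal decomposition is:
Bags: B1 = {a, b, c, d, e, f}
Tree: (single bag)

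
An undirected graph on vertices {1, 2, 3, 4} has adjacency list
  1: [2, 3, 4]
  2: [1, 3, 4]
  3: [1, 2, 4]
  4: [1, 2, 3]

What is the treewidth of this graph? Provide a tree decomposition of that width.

A single bag containing all 4 vertices is trivially a valid decomposition of width 3. Conversely, {1, 2, 3, 4} is a clique of size 4, and the vertices of any clique must share a bag in every tree decomposition; so some bag has ≥ 4 vertices and tw(G) ≥ 3. The upper and lower bounds meet at 3, so that is the treewidth.

Treewidth 3.
One optimal decomposition is:
Bags: B1 = {1, 2, 3, 4}
Tree: (single bag)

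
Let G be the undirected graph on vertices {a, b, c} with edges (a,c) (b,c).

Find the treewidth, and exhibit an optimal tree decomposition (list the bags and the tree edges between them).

Treewidth 1.
One optimal decomposition is:
Bags: B1 = {a, c}  B2 = {b, c}
Tree: B1–B2

Every bag has size at most 2, so the width is 2 − 1 = 1 and tw(G) ≤ 1. Any graph with an edge has treewidth ≥ 1, and G has the edge c–a. Combining the bounds, tw(G) = 1.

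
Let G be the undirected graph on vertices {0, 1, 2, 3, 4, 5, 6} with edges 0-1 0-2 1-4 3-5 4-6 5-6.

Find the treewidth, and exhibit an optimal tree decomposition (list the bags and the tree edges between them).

Treewidth 1.
Bags: B1 = {0, 2}  B2 = {0, 1}  B3 = {1, 4}  B4 = {4, 6}  B5 = {5, 6}  B6 = {3, 5}
Tree: B1–B2, B2–B3, B3–B4, B4–B5, B5–B6

Each bag holds 2 vertices, so the decomposition has width 1, which upper-bounds the treewidth. Since G has at least one edge (e.g. 2–0), it is not an edgeless graph, so tw(G) ≥ 1. The upper and lower bounds meet at 1, so that is the treewidth.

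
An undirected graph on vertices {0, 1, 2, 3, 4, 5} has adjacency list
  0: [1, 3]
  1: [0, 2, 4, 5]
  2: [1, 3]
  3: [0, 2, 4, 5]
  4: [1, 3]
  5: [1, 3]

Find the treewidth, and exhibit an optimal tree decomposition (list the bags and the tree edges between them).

Treewidth 2.
Bags: B1 = {1, 3, 5}  B2 = {1, 3, 4}  B3 = {1, 2, 3}  B4 = {0, 1, 3}
Tree: B1–B2, B2–B3, B3–B4

Each bag holds 3 vertices, so the decomposition has width 2, which upper-bounds the treewidth. The edges 3–5–1–4–3 form a cycle, so G is not a tree and its treewidth is at least 2. Combining the bounds, tw(G) = 2.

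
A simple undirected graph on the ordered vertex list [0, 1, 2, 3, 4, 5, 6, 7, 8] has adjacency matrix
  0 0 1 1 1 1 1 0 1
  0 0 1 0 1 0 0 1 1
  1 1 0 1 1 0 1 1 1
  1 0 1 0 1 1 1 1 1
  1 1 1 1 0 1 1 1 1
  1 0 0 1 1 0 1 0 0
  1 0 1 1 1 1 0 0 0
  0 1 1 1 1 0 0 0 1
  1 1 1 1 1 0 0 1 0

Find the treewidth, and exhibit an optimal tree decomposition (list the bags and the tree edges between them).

Every bag has size at most 5, so the width is 5 − 1 = 4 and tw(G) ≤ 4. Conversely, {1, 2, 4, 7, 8} is a clique of size 5, and the vertices of any clique must share a bag in every tree decomposition; so some bag has ≥ 5 vertices and tw(G) ≥ 4. The upper and lower bounds meet at 4, so that is the treewidth.

Treewidth 4.
One such decomposition:
Bags: B1 = {2, 3, 4, 7, 8}  B2 = {0, 2, 3, 4, 8}  B3 = {0, 2, 3, 4, 6}  B4 = {1, 2, 4, 7, 8}  B5 = {0, 3, 4, 5, 6}
Tree: B1–B2, B2–B3, B1–B4, B3–B5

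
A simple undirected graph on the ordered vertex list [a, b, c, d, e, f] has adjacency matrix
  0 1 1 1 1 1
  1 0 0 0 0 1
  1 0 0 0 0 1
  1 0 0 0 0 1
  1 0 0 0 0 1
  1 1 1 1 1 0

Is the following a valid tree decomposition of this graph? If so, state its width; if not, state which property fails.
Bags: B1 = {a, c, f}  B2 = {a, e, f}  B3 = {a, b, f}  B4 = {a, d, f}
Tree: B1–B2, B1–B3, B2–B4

Yes; width 2.

Checking the three conditions: (i) the bags cover all of {a, b, c, d, e, f}; (ii) for each edge, some bag contains both endpoints; (iii) the bags containing any fixed vertex form a subtree. All hold, so the decomposition is valid with width 3 − 1 = 2.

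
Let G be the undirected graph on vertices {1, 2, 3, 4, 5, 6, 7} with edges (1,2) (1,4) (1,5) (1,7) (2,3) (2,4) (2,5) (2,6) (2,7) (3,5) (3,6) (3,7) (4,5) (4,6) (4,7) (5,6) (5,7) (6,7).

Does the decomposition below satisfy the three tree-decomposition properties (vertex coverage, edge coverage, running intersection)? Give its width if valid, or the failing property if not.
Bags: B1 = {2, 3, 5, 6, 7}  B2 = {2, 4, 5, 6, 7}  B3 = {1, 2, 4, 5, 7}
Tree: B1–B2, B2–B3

Yes; width 4.

Checking the three conditions: (i) the bags cover all of {1, 2, 3, 4, 5, 6, 7}; (ii) for each edge, some bag contains both endpoints; (iii) the bags containing any fixed vertex form a subtree. All hold, so the decomposition is valid with width 5 − 1 = 4.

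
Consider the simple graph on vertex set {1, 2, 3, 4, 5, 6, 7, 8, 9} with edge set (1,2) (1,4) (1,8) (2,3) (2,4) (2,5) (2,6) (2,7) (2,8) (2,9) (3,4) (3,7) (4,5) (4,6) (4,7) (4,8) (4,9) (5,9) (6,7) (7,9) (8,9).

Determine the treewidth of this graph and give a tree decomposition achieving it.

Each bag holds 4 vertices, so the decomposition has width 3, which upper-bounds the treewidth. For the lower bound, the 4 vertices {2, 4, 8, 9} are pairwise adjacent, and any tree decomposition puts a clique entirely inside one bag — forcing width ≥ 3. Hence tw(G) = 3 exactly.

Treewidth 3.
One such decomposition:
Bags: B1 = {2, 3, 4, 7}  B2 = {2, 4, 7, 9}  B3 = {2, 4, 8, 9}  B4 = {2, 4, 6, 7}  B5 = {1, 2, 4, 8}  B6 = {2, 4, 5, 9}
Tree: B1–B2, B2–B3, B2–B4, B3–B5, B2–B6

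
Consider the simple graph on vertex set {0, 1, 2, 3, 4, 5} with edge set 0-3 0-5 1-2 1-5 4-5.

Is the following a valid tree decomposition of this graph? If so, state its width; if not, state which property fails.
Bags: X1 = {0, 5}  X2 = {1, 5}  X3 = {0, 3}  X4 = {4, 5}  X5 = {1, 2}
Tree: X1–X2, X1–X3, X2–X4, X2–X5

Yes; width 1.

Vertex coverage: the bags together contain {0, 1, 2, 3, 4, 5}, the full vertex set. Edge coverage: each edge of G has both endpoints in at least one bag. Running intersection: for every vertex, the bags containing it form a connected subtree. All three properties hold, so this is a valid tree decomposition of width max|bag| − 1 = 1, and hence tw(G) ≤ 1.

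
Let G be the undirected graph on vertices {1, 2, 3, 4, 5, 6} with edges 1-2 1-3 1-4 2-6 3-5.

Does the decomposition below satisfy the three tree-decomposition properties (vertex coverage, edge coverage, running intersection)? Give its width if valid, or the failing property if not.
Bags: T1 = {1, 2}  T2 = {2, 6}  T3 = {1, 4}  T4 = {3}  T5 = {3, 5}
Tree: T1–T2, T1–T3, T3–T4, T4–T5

A tree decomposition must satisfy three properties: every vertex lies in some bag; for every edge, both endpoints lie together in some bag; and for every vertex, the bags containing it form a connected subtree. Here edge (1,3) lies in no bag, so the decomposition is invalid.

No — edge (1,3) lies in no bag.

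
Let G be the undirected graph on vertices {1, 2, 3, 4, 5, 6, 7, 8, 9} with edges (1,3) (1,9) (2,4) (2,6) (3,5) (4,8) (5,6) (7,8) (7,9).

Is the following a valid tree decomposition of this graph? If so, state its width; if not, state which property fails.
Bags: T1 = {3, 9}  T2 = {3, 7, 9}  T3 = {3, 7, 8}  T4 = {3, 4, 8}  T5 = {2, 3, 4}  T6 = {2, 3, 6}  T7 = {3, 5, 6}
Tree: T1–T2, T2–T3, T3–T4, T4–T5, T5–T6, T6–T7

No — vertex 1 appears in no bag.

A tree decomposition must satisfy three properties: every vertex lies in some bag; for every edge, both endpoints lie together in some bag; and for every vertex, the bags containing it form a connected subtree. Here vertex 1 appears in no bag, so the decomposition is invalid.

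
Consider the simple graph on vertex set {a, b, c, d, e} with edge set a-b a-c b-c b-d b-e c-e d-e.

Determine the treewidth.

2

A width-2 tree decomposition is:
Bags: B1 = {b, c, e}  B2 = {a, b, c}  B3 = {b, d, e}
Tree: B1–B2, B1–B3
Every bag has size at most 3, so the width is 3 − 1 = 2 and tw(G) ≤ 2. On the other hand G contains the 3-clique {b, d, e}. A clique must lie in a single bag of any decomposition, so no decomposition can have width below 2. Therefore the treewidth is 2.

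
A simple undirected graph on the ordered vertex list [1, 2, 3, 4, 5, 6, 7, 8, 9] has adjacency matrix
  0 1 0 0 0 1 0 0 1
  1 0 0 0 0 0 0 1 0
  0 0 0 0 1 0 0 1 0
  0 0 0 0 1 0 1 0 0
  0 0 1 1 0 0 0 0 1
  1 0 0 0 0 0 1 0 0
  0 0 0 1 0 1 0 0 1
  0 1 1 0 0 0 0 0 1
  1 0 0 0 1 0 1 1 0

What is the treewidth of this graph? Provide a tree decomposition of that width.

Every bag has size at most 4, so the width is 4 − 1 = 3 and tw(G) ≤ 3. For the lower bound: the 4 vertex sets {3,4,5}, {7}, {9}, {1,2,6,8} are disjoint, each induces a connected subgraph, and every pair is joined by at least one edge of G. Contracting each set to a single vertex therefore yields K_{4} as a minor, and since treewidth is minor-monotone, tw(G) ≥ tw(K_{4}) = 3. The upper and lower bounds meet at 3, so that is the treewidth.

Treewidth 3.
One optimal decomposition is:
Bags: B1 = {3, 4, 5, 7}  B2 = {3, 5, 7, 9}  B3 = {3, 7, 8, 9}  B4 = {6, 7, 8, 9}  B5 = {1, 6, 8, 9}  B6 = {1, 2, 6, 8}
Tree: B1–B2, B2–B3, B3–B4, B4–B5, B5–B6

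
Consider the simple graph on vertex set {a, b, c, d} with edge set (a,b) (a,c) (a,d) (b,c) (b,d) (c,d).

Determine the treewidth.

3

A width-3 tree decomposition is:
Bags: B1 = {a, b, c, d}
Tree: (single bag)
A single bag containing all 4 vertices is trivially a valid decomposition of width 3. For the lower bound, the 4 vertices {a, b, c, d} are pairwise adjacent, and any tree decomposition puts a clique entirely inside one bag — forcing width ≥ 3. Combining the bounds, tw(G) = 3.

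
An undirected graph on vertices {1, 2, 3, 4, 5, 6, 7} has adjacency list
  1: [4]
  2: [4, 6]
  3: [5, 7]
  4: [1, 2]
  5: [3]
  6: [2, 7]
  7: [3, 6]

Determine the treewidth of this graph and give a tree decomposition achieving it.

Treewidth 1.
One optimal decomposition is:
Bags: B1 = {3, 5}  B2 = {3, 7}  B3 = {6, 7}  B4 = {2, 6}  B5 = {2, 4}  B6 = {1, 4}
Tree: B1–B2, B2–B3, B3–B4, B4–B5, B5–B6

Each bag holds 2 vertices, so the decomposition has width 1, which upper-bounds the treewidth. Any graph with an edge has treewidth ≥ 1, and G has the edge 5–3. The upper and lower bounds meet at 1, so that is the treewidth.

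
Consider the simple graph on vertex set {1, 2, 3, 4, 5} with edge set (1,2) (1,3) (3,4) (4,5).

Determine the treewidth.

A width-1 tree decomposition is:
Bags: B1 = {4, 5}  B2 = {3, 4}  B3 = {1, 3}  B4 = {1, 2}
Tree: B1–B2, B2–B3, B3–B4
Every bag has size at most 2, so the width is 2 − 1 = 1 and tw(G) ≤ 1. Any graph with an edge has treewidth ≥ 1, and G has the edge 5–4. Combining the bounds, tw(G) = 1.

1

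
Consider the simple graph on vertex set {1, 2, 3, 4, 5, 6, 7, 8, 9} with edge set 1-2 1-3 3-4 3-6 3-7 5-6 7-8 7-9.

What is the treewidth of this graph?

A width-1 tree decomposition is:
Bags: B1 = {1, 3}  B2 = {3, 4}  B3 = {3, 7}  B4 = {7, 9}  B5 = {7, 8}  B6 = {1, 2}  B7 = {3, 6}  B8 = {5, 6}
Tree: B1–B2, B2–B3, B3–B4, B4–B5, B1–B6, B2–B7, B7–B8
Every bag has size at most 2, so the width is 2 − 1 = 1 and tw(G) ≤ 1. Since G has at least one edge (e.g. 3–1), it is not an edgeless graph, so tw(G) ≥ 1. Therefore the treewidth is 1.

1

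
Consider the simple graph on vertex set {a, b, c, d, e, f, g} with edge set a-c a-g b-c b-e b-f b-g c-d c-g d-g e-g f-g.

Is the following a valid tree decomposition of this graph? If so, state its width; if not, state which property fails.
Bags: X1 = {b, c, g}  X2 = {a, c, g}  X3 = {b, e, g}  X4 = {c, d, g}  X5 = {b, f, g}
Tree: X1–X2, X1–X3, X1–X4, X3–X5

Every vertex of G appears in some bag (union = {a, b, c, d, e, f, g}); every edge is covered by a bag; and for each vertex v the set of bags containing v is connected in the bag tree. The decomposition is therefore valid. The largest bag has 3 vertices, so the width is 2.

Yes; width 2.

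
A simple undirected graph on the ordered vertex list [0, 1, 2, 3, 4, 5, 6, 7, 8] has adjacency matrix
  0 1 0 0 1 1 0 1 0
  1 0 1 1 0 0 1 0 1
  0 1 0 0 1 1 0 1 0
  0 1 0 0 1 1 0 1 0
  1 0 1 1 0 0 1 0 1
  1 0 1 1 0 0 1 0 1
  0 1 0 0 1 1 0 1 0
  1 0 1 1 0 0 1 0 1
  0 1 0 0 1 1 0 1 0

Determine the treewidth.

4

A width-4 tree decomposition is:
Bags: B1 = {1, 2, 4, 5, 7}  B2 = {1, 4, 5, 6, 7}  B3 = {1, 3, 4, 5, 7}  B4 = {0, 1, 4, 5, 7}  B5 = {1, 4, 5, 7, 8}
Tree: B1–B2, B2–B3, B3–B4, B4–B5
Each bag holds 5 vertices, so the decomposition has width 4, which upper-bounds the treewidth. For the lower bound: the 5 vertex sets {2,5}, {4,6}, {3,7}, {1}, {0} are disjoint, each induces a connected subgraph, and every pair is joined by at least one edge of G. Contracting each set to a single vertex therefore yields K_{5} as a minor, and since treewidth is minor-monotone, tw(G) ≥ tw(K_{5}) = 4. Combining the bounds, tw(G) = 4.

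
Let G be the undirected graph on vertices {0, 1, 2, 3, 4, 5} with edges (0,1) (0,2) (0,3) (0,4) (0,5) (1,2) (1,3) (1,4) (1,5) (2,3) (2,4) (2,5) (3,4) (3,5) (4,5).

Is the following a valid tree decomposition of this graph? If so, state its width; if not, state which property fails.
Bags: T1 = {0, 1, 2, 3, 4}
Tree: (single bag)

A tree decomposition must satisfy three properties: every vertex lies in some bag; for every edge, both endpoints lie together in some bag; and for every vertex, the bags containing it form a connected subtree. Here vertex 5 appears in no bag, so the decomposition is invalid.

No — vertex 5 appears in no bag.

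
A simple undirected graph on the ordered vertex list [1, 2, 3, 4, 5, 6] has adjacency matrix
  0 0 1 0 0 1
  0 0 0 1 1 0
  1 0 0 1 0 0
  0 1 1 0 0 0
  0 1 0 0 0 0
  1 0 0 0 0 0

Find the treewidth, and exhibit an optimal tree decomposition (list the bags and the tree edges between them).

Every bag has size at most 2, so the width is 2 − 1 = 1 and tw(G) ≤ 1. Any graph with an edge has treewidth ≥ 1, and G has the edge 5–2. Combining the bounds, tw(G) = 1.

Treewidth 1.
One optimal decomposition is:
Bags: B1 = {2, 5}  B2 = {2, 4}  B3 = {3, 4}  B4 = {1, 3}  B5 = {1, 6}
Tree: B1–B2, B2–B3, B3–B4, B4–B5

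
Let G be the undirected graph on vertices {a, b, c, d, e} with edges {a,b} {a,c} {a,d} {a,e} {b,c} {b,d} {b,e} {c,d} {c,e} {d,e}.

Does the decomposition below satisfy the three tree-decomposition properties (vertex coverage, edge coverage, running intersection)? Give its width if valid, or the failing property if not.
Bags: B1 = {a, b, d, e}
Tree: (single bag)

No — vertex c appears in no bag.

A tree decomposition must satisfy three properties: every vertex lies in some bag; for every edge, both endpoints lie together in some bag; and for every vertex, the bags containing it form a connected subtree. Here vertex c appears in no bag, so the decomposition is invalid.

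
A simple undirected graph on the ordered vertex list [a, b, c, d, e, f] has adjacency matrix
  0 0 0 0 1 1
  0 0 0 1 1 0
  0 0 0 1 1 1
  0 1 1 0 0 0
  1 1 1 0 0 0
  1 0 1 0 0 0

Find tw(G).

A width-2 tree decomposition is:
Bags: B1 = {b, c, d}  B2 = {b, c, e}  B3 = {c, e, f}  B4 = {a, e, f}
Tree: B1–B2, B2–B3, B3–B4
Each bag holds 3 vertices, so the decomposition has width 2, which upper-bounds the treewidth. For the lower bound, G contains the cycle d–b–e–c–d, so G is not a forest; only forests have treewidth ≤ 1, hence tw(G) ≥ 2. The upper and lower bounds meet at 2, so that is the treewidth.

2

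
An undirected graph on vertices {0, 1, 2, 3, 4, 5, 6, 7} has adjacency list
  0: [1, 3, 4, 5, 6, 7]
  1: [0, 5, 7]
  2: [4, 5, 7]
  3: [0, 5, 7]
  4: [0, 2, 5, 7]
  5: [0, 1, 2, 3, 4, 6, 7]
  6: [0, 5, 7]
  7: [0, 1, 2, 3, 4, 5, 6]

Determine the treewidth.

3

A width-3 tree decomposition is:
Bags: B1 = {0, 4, 5, 7}  B2 = {0, 1, 5, 7}  B3 = {2, 4, 5, 7}  B4 = {0, 5, 6, 7}  B5 = {0, 3, 5, 7}
Tree: B1–B2, B1–B3, B2–B4, B4–B5
The largest bag has 4 vertices, giving width 3; this decomposition certifies tw(G) ≤ 3. For the lower bound, the 4 vertices {0, 1, 5, 7} are pairwise adjacent, and any tree decomposition puts a clique entirely inside one bag — forcing width ≥ 3. The upper and lower bounds meet at 3, so that is the treewidth.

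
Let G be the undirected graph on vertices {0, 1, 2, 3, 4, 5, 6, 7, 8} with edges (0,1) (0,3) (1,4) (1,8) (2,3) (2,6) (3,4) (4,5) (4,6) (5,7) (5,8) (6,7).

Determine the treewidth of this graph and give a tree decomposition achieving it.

Treewidth 3.
Bags: B1 = {2, 3, 6, 7}  B2 = {3, 4, 6, 7}  B3 = {3, 4, 5, 7}  B4 = {0, 3, 4, 5}  B5 = {0, 1, 4, 5}  B6 = {0, 1, 5, 8}
Tree: B1–B2, B2–B3, B3–B4, B4–B5, B5–B6

Each bag holds 4 vertices, so the decomposition has width 3, which upper-bounds the treewidth. For the lower bound: the 4 vertex sets {2,6,7}, {3}, {4}, {0,1,5,8} are disjoint, each induces a connected subgraph, and every pair is joined by at least one edge of G. Contracting each set to a single vertex therefore yields K_{4} as a minor, and since treewidth is minor-monotone, tw(G) ≥ tw(K_{4}) = 3. Combining the bounds, tw(G) = 3.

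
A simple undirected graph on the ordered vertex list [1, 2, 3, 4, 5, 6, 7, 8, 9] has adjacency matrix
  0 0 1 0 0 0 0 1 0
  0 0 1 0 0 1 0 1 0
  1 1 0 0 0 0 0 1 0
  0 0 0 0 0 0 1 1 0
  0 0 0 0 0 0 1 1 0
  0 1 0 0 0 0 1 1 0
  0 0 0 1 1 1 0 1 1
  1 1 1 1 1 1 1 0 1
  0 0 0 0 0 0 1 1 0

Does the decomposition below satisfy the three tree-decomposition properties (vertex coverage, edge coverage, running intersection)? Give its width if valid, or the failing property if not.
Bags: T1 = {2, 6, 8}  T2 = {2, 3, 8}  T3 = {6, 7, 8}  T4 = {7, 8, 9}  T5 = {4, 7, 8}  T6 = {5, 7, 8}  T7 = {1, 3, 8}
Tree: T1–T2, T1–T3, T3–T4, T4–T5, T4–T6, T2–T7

Yes; width 2.

Checking the three conditions: (i) the bags cover all of {1, 2, 3, 4, 5, 6, 7, 8, 9}; (ii) for each edge, some bag contains both endpoints; (iii) the bags containing any fixed vertex form a subtree. All hold, so the decomposition is valid with width 3 − 1 = 2.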